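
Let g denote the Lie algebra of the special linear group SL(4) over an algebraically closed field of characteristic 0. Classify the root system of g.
This is sl(4), which has dimension 4^2 - 1 = 15 and rank 4 - 1 = 3 (a Cartan subalgebra is the diagonal traceless matrices). In the classification of classical Lie algebras, the special linear algebra sl(n+1) has type A_n; here n = 3, so the Dynkin diagram is a chain of 3 nodes with single edges (A_3). Hence the type is A_3.

A_3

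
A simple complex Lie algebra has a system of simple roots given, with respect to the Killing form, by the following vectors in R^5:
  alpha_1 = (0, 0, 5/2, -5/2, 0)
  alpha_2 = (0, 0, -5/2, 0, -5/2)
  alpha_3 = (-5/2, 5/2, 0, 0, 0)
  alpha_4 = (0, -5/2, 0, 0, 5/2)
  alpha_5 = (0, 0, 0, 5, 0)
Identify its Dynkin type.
type C_5

Compute the Cartan integers a_ij = 2(alpha_i, alpha_j)/(alpha_j, alpha_j); the resulting 5x5 Cartan matrix is
[[2, -1, 0, 0, -1], [-1, 2, 0, -1, 0], [0, 0, 2, -1, 0], [0, -1, -1, 2, 0], [-2, 0, 0, 0, 2]].
The roots have two lengths (squared-length ratio 2:1); the short ones are alpha_{1,2,3,4}. The associated Dynkin diagram is a chain of 5 nodes with a double edge at one end; the terminal node there is the unique long simple root (C_5), so the type is C_5 (the algebra sp(10)).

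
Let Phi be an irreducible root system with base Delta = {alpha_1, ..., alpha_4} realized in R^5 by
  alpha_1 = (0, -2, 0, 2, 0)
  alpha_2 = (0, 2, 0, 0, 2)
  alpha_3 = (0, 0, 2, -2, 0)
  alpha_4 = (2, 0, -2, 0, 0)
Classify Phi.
A_4 (sl(5))

Compute the Cartan integers a_ij = 2(alpha_i, alpha_j)/(alpha_j, alpha_j); the resulting 4x4 Cartan matrix is
[[2, -1, -1, 0], [-1, 2, 0, 0], [-1, 0, 2, -1], [0, 0, -1, 2]].
All simple roots have the same length, so the diagram is simply laced. The associated Dynkin diagram is a chain of 4 nodes with single edges (A_4), so the type is A_4 (the algebra sl(5)).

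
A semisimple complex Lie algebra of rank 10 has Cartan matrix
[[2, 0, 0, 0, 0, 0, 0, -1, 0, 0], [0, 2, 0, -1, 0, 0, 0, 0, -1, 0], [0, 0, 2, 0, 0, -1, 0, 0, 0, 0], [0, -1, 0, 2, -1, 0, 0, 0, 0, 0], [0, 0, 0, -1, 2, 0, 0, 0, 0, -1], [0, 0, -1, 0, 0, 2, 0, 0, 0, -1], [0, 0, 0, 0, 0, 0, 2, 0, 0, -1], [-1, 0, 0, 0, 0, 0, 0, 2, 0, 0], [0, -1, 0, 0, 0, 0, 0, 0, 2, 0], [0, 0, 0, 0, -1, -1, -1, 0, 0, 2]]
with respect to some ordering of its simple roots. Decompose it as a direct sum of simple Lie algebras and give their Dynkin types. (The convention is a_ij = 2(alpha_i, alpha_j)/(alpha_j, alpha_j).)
type A_2 ⊕ type E_8

The diagram associated to this matrix has two connected components: the simple roots {alpha_1, alpha_8} form a chain of 2 nodes with single edges (A_2), and {alpha_2, alpha_3, alpha_4, alpha_5, alpha_6, alpha_7, alpha_9, alpha_10} form a chain of 7 nodes with one extra node attached to the third node from one end (E_8). A semisimple Lie algebra decomposes uniquely as the direct sum of simple ideals, one per connected component of its Dynkin diagram, so g ≅ A_2 ⊕ E_8 (dimension 8 + 248 = 256).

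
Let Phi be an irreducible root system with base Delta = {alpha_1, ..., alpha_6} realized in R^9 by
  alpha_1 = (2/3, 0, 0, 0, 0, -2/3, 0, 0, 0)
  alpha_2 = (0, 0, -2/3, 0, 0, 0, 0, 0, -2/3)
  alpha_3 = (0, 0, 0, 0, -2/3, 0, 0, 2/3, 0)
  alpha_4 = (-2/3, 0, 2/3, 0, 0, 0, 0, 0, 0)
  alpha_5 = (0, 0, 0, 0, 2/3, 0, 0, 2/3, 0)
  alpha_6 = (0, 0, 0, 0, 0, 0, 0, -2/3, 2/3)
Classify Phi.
type D_6

Compute the Cartan integers a_ij = 2(alpha_i, alpha_j)/(alpha_j, alpha_j); the resulting 6x6 Cartan matrix is
[[2, 0, 0, -1, 0, 0], [0, 2, 0, -1, 0, -1], [0, 0, 2, 0, 0, -1], [-1, -1, 0, 2, 0, 0], [0, 0, 0, 0, 2, -1], [0, -1, -1, 0, -1, 2]].
All simple roots have the same length, so the diagram is simply laced. The associated Dynkin diagram is a chain of 4 nodes with a fork of two nodes at one end (D_6), so the type is D_6 (the algebra so(12)).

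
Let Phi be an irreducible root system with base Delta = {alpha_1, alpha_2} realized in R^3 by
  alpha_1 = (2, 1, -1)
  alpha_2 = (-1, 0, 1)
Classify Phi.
Compute the Cartan integers a_ij = 2(alpha_i, alpha_j)/(alpha_j, alpha_j); the resulting 2x2 Cartan matrix is
[[2, -3], [-1, 2]].
The roots have two lengths (squared-length ratio 3:1); the short ones are alpha_{2}. The associated Dynkin diagram is two nodes joined by a triple edge (G_2), so the type is G_2.

G2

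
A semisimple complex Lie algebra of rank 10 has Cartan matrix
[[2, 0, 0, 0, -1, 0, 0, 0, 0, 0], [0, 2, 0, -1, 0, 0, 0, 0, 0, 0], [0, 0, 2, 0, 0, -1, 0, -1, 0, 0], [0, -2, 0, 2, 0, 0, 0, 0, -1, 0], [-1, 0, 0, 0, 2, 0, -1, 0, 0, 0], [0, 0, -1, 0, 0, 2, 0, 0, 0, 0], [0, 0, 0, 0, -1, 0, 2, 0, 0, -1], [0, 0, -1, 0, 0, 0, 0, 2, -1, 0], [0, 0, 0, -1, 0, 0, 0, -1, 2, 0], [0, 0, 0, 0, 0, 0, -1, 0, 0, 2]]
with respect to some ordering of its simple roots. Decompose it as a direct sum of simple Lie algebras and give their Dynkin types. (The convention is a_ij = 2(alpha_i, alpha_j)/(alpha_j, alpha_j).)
The diagram associated to this matrix has two connected components: the simple roots {alpha_1, alpha_5, alpha_7, alpha_10} form a chain of 4 nodes with single edges (A_4), and {alpha_2, alpha_3, alpha_4, alpha_6, alpha_8, alpha_9} form a chain of 6 nodes with a double edge at one end; the terminal node there is the unique short simple root (B_6). A semisimple Lie algebra decomposes uniquely as the direct sum of simple ideals, one per connected component of its Dynkin diagram, so g ≅ A_4 ⊕ B_6 (dimension 24 + 78 = 102).

type A_4 + type B_6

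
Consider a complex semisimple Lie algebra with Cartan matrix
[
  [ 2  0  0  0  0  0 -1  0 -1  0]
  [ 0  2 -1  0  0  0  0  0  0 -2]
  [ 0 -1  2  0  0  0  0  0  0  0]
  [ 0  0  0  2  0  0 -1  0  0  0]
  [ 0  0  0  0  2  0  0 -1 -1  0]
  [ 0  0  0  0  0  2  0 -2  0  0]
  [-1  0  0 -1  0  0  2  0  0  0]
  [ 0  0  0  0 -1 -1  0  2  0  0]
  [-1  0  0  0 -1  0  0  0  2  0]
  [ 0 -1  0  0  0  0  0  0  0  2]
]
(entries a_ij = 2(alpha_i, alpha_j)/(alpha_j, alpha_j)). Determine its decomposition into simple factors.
B_3 (so(7)) ⊕ C_7 (sp(14))

The diagram associated to this matrix has two connected components: the simple roots {alpha_2, alpha_3, alpha_10} form a chain of 3 nodes with a double edge at one end; the terminal node there is the unique short simple root (B_3), and {alpha_1, alpha_4, alpha_5, alpha_6, alpha_7, alpha_8, alpha_9} form a chain of 7 nodes with a double edge at one end; the terminal node there is the unique long simple root (C_7). A semisimple Lie algebra decomposes uniquely as the direct sum of simple ideals, one per connected component of its Dynkin diagram, so g ≅ B_3 ⊕ C_7 (dimension 21 + 105 = 126).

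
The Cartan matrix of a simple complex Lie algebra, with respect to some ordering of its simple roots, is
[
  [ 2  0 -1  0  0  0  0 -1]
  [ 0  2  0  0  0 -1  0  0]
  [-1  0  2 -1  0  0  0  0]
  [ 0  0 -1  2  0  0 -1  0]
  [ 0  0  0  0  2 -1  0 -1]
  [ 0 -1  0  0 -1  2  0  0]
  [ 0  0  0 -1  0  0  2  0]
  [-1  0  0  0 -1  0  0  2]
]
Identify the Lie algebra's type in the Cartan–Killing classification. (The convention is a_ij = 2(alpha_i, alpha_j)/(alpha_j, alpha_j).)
The matrix has rank 8 with 2's on the diagonal. Reading the off-diagonal entries as Dynkin edges (a single edge where a_ij = a_ji = -1; a double or triple edge where a_ij * a_ji = 2 or 3), the diagram is a chain of 8 nodes with single edges (A_8). One simple-root ordering that puts it in standard form is (alpha_2, alpha_6, alpha_5, alpha_8, alpha_1, alpha_3, alpha_4, alpha_7). So the algebra is type A_8, i.e. sl(9).

A8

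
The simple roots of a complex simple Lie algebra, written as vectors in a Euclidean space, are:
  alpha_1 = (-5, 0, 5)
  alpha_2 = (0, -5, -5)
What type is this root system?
A2

Compute the Cartan integers a_ij = 2(alpha_i, alpha_j)/(alpha_j, alpha_j); the resulting 2x2 Cartan matrix is
[[2, -1], [-1, 2]].
All simple roots have the same length, so the diagram is simply laced. The associated Dynkin diagram is a chain of 2 nodes with single edges (A_2), so the type is A_2 (the algebra sl(3)).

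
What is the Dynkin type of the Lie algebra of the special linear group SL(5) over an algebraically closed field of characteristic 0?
This is sl(5), which has dimension 5^2 - 1 = 24 and rank 5 - 1 = 4 (a Cartan subalgebra is the diagonal traceless matrices). In the classification of classical Lie algebras, the special linear algebra sl(n+1) has type A_n; here n = 4, so the Dynkin diagram is a chain of 4 nodes with single edges (A_4). Hence the type is A_4.

A_4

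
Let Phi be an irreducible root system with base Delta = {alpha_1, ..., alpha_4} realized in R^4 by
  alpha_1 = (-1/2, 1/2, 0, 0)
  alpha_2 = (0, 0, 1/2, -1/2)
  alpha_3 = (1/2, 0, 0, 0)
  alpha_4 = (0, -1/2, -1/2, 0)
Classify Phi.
type B_4

Compute the Cartan integers a_ij = 2(alpha_i, alpha_j)/(alpha_j, alpha_j); the resulting 4x4 Cartan matrix is
[[2, 0, -2, -1], [0, 2, 0, -1], [-1, 0, 2, 0], [-1, -1, 0, 2]].
The roots have two lengths (squared-length ratio 2:1); the short ones are alpha_{3}. The associated Dynkin diagram is a chain of 4 nodes with a double edge at one end; the terminal node there is the unique short simple root (B_4), so the type is B_4 (the algebra so(9)).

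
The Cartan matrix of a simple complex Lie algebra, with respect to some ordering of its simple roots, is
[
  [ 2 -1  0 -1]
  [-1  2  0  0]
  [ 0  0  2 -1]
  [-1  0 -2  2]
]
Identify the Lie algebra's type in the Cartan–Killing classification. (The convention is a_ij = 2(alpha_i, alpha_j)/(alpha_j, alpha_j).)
type B_4

The matrix has rank 4 with 2's on the diagonal. Reading the off-diagonal entries as Dynkin edges (a single edge where a_ij = a_ji = -1; a double or triple edge where a_ij * a_ji = 2 or 3), the diagram is a chain of 4 nodes with a double edge at one end; the terminal node there is the unique short simple root (B_4). One simple-root ordering that puts it in standard form is (alpha_2, alpha_1, alpha_4, alpha_3). So the algebra is type B_4, i.e. so(9).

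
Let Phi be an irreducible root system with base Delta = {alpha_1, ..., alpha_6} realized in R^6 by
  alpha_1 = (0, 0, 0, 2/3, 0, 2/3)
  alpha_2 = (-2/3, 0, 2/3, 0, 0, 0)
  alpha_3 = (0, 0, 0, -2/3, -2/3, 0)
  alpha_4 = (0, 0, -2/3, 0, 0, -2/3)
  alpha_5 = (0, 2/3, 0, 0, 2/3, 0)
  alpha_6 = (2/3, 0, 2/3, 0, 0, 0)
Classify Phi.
Compute the Cartan integers a_ij = 2(alpha_i, alpha_j)/(alpha_j, alpha_j); the resulting 6x6 Cartan matrix is
[[2, 0, -1, -1, 0, 0], [0, 2, 0, -1, 0, 0], [-1, 0, 2, 0, -1, 0], [-1, -1, 0, 2, 0, -1], [0, 0, -1, 0, 2, 0], [0, 0, 0, -1, 0, 2]].
All simple roots have the same length, so the diagram is simply laced. The associated Dynkin diagram is a chain of 4 nodes with a fork of two nodes at one end (D_6), so the type is D_6 (the algebra so(12)).

D6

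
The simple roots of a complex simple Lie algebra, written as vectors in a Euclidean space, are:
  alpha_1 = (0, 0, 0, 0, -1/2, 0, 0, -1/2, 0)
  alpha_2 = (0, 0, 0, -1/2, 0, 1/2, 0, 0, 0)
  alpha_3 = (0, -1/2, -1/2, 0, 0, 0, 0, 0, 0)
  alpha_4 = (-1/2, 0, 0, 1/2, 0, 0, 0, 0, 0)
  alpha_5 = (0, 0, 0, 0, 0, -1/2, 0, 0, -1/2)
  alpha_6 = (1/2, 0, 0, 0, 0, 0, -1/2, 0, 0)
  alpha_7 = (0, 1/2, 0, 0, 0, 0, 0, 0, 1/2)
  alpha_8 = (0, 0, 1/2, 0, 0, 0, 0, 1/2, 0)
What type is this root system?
Compute the Cartan integers a_ij = 2(alpha_i, alpha_j)/(alpha_j, alpha_j); the resulting 8x8 Cartan matrix is
[[2, 0, 0, 0, 0, 0, 0, -1], [0, 2, 0, -1, -1, 0, 0, 0], [0, 0, 2, 0, 0, 0, -1, -1], [0, -1, 0, 2, 0, -1, 0, 0], [0, -1, 0, 0, 2, 0, -1, 0], [0, 0, 0, -1, 0, 2, 0, 0], [0, 0, -1, 0, -1, 0, 2, 0], [-1, 0, -1, 0, 0, 0, 0, 2]].
All simple roots have the same length, so the diagram is simply laced. The associated Dynkin diagram is a chain of 8 nodes with single edges (A_8), so the type is A_8 (the algebra sl(9)).

A_8 (sl(9))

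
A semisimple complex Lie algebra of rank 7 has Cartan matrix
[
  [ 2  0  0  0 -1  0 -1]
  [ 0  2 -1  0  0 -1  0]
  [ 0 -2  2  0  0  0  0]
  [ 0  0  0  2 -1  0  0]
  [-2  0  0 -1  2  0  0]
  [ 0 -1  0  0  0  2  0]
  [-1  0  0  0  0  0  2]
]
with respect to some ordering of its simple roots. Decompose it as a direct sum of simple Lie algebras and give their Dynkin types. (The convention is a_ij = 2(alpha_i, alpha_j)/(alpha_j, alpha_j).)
C_3 (sp(6)) ⊕ F_4

The diagram associated to this matrix has two connected components: the simple roots {alpha_2, alpha_3, alpha_6} form a chain of 3 nodes with a double edge at one end; the terminal node there is the unique long simple root (C_3), and {alpha_1, alpha_4, alpha_5, alpha_7} form a chain of 4 nodes with a double edge between the middle two (F_4). A semisimple Lie algebra decomposes uniquely as the direct sum of simple ideals, one per connected component of its Dynkin diagram, so g ≅ C_3 ⊕ F_4 (dimension 21 + 52 = 73).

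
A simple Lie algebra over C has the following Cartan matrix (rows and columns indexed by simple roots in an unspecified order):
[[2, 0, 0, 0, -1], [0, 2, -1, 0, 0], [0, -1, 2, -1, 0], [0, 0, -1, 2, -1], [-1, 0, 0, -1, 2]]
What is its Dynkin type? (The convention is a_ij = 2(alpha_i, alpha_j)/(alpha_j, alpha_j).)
The matrix has rank 5 with 2's on the diagonal. Reading the off-diagonal entries as Dynkin edges (a single edge where a_ij = a_ji = -1; a double or triple edge where a_ij * a_ji = 2 or 3), the diagram is a chain of 5 nodes with single edges (A_5). One simple-root ordering that puts it in standard form is (alpha_1, alpha_5, alpha_4, alpha_3, alpha_2). So the algebra is type A_5, i.e. sl(6).

A_5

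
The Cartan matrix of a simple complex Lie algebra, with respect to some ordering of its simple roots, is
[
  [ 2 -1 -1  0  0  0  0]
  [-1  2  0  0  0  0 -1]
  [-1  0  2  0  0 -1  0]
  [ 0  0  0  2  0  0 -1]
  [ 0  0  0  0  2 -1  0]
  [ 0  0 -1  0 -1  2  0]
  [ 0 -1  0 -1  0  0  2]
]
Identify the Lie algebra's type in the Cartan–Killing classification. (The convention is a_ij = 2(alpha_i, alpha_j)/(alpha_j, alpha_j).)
The matrix has rank 7 with 2's on the diagonal. Reading the off-diagonal entries as Dynkin edges (a single edge where a_ij = a_ji = -1; a double or triple edge where a_ij * a_ji = 2 or 3), the diagram is a chain of 7 nodes with single edges (A_7). One simple-root ordering that puts it in standard form is (alpha_4, alpha_7, alpha_2, alpha_1, alpha_3, alpha_6, alpha_5). So the algebra is type A_7, i.e. sl(8).

type A_7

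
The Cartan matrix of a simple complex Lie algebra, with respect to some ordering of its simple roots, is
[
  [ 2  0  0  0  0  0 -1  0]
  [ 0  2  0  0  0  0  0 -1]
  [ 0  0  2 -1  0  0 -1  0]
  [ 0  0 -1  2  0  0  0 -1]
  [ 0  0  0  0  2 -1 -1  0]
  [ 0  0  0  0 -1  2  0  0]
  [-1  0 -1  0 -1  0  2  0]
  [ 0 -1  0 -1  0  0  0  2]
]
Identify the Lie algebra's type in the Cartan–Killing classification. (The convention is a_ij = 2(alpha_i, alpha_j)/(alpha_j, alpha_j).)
type E_8

The matrix has rank 8 with 2's on the diagonal. Reading the off-diagonal entries as Dynkin edges (a single edge where a_ij = a_ji = -1; a double or triple edge where a_ij * a_ji = 2 or 3), the diagram is a chain of 7 nodes with one extra node attached to the third node from one end (E_8). One simple-root ordering that puts it in standard form is (alpha_6, alpha_1, alpha_5, alpha_7, alpha_3, alpha_4, alpha_8, alpha_2). So the algebra is type E_8.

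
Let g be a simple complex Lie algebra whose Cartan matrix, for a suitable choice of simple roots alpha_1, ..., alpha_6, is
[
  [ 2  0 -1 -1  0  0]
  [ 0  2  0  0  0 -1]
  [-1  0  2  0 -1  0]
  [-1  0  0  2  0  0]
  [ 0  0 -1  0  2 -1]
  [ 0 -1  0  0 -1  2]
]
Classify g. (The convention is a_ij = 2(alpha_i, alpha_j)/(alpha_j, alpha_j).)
The matrix has rank 6 with 2's on the diagonal. Reading the off-diagonal entries as Dynkin edges (a single edge where a_ij = a_ji = -1; a double or triple edge where a_ij * a_ji = 2 or 3), the diagram is a chain of 6 nodes with single edges (A_6). One simple-root ordering that puts it in standard form is (alpha_2, alpha_6, alpha_5, alpha_3, alpha_1, alpha_4). So the algebra is type A_6, i.e. sl(7).

type A_6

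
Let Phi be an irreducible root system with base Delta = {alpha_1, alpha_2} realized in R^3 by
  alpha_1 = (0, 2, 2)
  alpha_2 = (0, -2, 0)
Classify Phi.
B_2 (so(5))

Compute the Cartan integers a_ij = 2(alpha_i, alpha_j)/(alpha_j, alpha_j); the resulting 2x2 Cartan matrix is
[[2, -2], [-1, 2]].
The roots have two lengths (squared-length ratio 2:1); the short ones are alpha_{2}. The associated Dynkin diagram is a chain of 2 nodes with a double edge at one end; the terminal node there is the unique short simple root (B_2), so the type is B_2 (the algebra so(5)).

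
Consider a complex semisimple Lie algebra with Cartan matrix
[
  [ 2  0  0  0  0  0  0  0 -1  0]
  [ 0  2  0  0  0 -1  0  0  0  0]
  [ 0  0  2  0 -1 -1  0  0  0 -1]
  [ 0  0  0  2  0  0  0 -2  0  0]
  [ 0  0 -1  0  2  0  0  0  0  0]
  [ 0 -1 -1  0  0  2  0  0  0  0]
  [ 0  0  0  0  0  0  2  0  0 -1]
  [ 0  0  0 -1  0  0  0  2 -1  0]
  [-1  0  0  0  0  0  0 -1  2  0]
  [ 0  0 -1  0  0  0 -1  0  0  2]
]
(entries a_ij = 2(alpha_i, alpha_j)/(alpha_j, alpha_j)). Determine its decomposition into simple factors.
type C_4 ⊕ type E_6

The diagram associated to this matrix has two connected components: the simple roots {alpha_1, alpha_4, alpha_8, alpha_9} form a chain of 4 nodes with a double edge at one end; the terminal node there is the unique long simple root (C_4), and {alpha_2, alpha_3, alpha_5, alpha_6, alpha_7, alpha_10} form a chain of 5 nodes with one extra node attached to the third node from one end (E_6). A semisimple Lie algebra decomposes uniquely as the direct sum of simple ideals, one per connected component of its Dynkin diagram, so g ≅ C_4 ⊕ E_6 (dimension 36 + 78 = 114).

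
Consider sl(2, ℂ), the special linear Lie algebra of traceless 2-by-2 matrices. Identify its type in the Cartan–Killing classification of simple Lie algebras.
This is sl(2), which has dimension 2^2 - 1 = 3 and rank 2 - 1 = 1 (a Cartan subalgebra is the diagonal traceless matrices). In the classification of classical Lie algebras, the special linear algebra sl(n+1) has type A_n; here n = 1, so the Dynkin diagram is a chain of 1 nodes with single edges (A_1). Hence the type is A_1.

A1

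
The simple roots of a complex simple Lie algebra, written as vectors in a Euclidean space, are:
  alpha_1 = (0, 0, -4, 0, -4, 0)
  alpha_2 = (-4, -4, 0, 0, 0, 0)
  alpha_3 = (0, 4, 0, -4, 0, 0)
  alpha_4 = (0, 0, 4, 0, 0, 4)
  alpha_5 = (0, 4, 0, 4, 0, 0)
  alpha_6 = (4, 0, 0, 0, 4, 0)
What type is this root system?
Compute the Cartan integers a_ij = 2(alpha_i, alpha_j)/(alpha_j, alpha_j); the resulting 6x6 Cartan matrix is
[[2, 0, 0, -1, 0, -1], [0, 2, -1, 0, -1, -1], [0, -1, 2, 0, 0, 0], [-1, 0, 0, 2, 0, 0], [0, -1, 0, 0, 2, 0], [-1, -1, 0, 0, 0, 2]].
All simple roots have the same length, so the diagram is simply laced. The associated Dynkin diagram is a chain of 4 nodes with a fork of two nodes at one end (D_6), so the type is D_6 (the algebra so(12)).

D_6 (so(12))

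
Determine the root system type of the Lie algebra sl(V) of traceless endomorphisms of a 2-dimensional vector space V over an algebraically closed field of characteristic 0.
This is sl(2), which has dimension 2^2 - 1 = 3 and rank 2 - 1 = 1 (a Cartan subalgebra is the diagonal traceless matrices). In the classification of classical Lie algebras, the special linear algebra sl(n+1) has type A_n; here n = 1, so the Dynkin diagram is a chain of 1 nodes with single edges (A_1). Hence the type is A_1.

A_1 (sl(2))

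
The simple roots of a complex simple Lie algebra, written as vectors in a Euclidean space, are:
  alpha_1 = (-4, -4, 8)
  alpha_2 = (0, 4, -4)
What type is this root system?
G_2

Compute the Cartan integers a_ij = 2(alpha_i, alpha_j)/(alpha_j, alpha_j); the resulting 2x2 Cartan matrix is
[[2, -3], [-1, 2]].
The roots have two lengths (squared-length ratio 3:1); the short ones are alpha_{2}. The associated Dynkin diagram is two nodes joined by a triple edge (G_2), so the type is G_2.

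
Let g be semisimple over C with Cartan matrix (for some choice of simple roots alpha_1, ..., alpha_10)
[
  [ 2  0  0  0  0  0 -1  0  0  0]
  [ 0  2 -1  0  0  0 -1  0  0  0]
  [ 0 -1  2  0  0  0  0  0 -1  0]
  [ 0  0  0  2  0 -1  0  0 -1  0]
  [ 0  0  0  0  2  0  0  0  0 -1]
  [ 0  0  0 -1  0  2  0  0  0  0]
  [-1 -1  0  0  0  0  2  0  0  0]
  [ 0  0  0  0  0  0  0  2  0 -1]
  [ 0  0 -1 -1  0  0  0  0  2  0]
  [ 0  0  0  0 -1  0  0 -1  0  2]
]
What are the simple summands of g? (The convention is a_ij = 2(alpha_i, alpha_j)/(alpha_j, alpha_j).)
The diagram associated to this matrix has two connected components: the simple roots {alpha_5, alpha_8, alpha_10} form a chain of 3 nodes with single edges (A_3), and {alpha_1, alpha_2, alpha_3, alpha_4, alpha_6, alpha_7, alpha_9} form a chain of 7 nodes with single edges (A_7). A semisimple Lie algebra decomposes uniquely as the direct sum of simple ideals, one per connected component of its Dynkin diagram, so g ≅ A_3 ⊕ A_7 (dimension 15 + 63 = 78).

type A_3 ⊕ type A_7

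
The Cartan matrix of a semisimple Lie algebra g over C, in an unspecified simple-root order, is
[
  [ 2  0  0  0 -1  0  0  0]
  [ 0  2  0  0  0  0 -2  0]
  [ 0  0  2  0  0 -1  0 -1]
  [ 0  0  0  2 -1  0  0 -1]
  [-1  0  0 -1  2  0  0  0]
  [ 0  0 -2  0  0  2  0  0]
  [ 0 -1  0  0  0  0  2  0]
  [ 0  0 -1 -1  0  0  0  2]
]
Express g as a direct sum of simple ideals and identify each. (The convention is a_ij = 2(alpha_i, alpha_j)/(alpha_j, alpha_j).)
type B_2 ⊕ type C_6

The diagram associated to this matrix has two connected components: the simple roots {alpha_2, alpha_7} form a chain of 2 nodes with a double edge at one end; the terminal node there is the unique short simple root (B_2), and {alpha_1, alpha_3, alpha_4, alpha_5, alpha_6, alpha_8} form a chain of 6 nodes with a double edge at one end; the terminal node there is the unique long simple root (C_6). A semisimple Lie algebra decomposes uniquely as the direct sum of simple ideals, one per connected component of its Dynkin diagram, so g ≅ B_2 ⊕ C_6 (dimension 10 + 78 = 88).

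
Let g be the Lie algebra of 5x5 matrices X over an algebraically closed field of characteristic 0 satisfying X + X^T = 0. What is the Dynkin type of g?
B_2 (so(5))

This is so(5) with 5 odd, which has dimension 5(5-1)/2 = 10 and rank (5-1)/2 = 2. In the classification of classical Lie algebras, the orthogonal algebra so(2n+1) in an odd number of variables has type B_n; here n = 2, so the Dynkin diagram is a chain of 2 nodes with a double edge at one end; the terminal node there is the unique short simple root (B_2). Hence the type is B_2.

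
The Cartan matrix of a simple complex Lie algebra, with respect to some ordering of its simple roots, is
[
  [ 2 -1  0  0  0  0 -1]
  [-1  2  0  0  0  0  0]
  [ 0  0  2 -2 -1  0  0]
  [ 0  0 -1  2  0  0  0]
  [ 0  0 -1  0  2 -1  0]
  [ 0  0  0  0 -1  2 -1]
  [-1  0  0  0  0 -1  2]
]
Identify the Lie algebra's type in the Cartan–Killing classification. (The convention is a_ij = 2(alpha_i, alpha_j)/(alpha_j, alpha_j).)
B_7 (so(15))

The matrix has rank 7 with 2's on the diagonal. Reading the off-diagonal entries as Dynkin edges (a single edge where a_ij = a_ji = -1; a double or triple edge where a_ij * a_ji = 2 or 3), the diagram is a chain of 7 nodes with a double edge at one end; the terminal node there is the unique short simple root (B_7). One simple-root ordering that puts it in standard form is (alpha_2, alpha_1, alpha_7, alpha_6, alpha_5, alpha_3, alpha_4). So the algebra is type B_7, i.e. so(15).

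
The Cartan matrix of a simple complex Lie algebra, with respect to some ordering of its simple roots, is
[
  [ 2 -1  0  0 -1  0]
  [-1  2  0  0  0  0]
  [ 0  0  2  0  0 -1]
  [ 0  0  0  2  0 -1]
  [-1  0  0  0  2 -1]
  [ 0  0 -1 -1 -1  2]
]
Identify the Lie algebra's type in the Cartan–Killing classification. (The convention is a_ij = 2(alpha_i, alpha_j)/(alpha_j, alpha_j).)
D6

The matrix has rank 6 with 2's on the diagonal. Reading the off-diagonal entries as Dynkin edges (a single edge where a_ij = a_ji = -1; a double or triple edge where a_ij * a_ji = 2 or 3), the diagram is a chain of 4 nodes with a fork of two nodes at one end (D_6). One simple-root ordering that puts it in standard form is (alpha_2, alpha_1, alpha_5, alpha_6, alpha_3, alpha_4). So the algebra is type D_6, i.e. so(12).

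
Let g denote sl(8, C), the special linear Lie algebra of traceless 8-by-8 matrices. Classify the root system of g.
This is sl(8), which has dimension 8^2 - 1 = 63 and rank 8 - 1 = 7 (a Cartan subalgebra is the diagonal traceless matrices). In the classification of classical Lie algebras, the special linear algebra sl(n+1) has type A_n; here n = 7, so the Dynkin diagram is a chain of 7 nodes with single edges (A_7). Hence the type is A_7.

type A_7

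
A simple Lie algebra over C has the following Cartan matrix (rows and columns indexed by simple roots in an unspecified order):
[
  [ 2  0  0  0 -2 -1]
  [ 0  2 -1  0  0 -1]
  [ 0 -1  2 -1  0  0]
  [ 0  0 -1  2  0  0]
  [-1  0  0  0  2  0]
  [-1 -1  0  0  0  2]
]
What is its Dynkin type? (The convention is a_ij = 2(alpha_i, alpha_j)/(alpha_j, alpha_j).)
type B_6

The matrix has rank 6 with 2's on the diagonal. Reading the off-diagonal entries as Dynkin edges (a single edge where a_ij = a_ji = -1; a double or triple edge where a_ij * a_ji = 2 or 3), the diagram is a chain of 6 nodes with a double edge at one end; the terminal node there is the unique short simple root (B_6). One simple-root ordering that puts it in standard form is (alpha_4, alpha_3, alpha_2, alpha_6, alpha_1, alpha_5). So the algebra is type B_6, i.e. so(13).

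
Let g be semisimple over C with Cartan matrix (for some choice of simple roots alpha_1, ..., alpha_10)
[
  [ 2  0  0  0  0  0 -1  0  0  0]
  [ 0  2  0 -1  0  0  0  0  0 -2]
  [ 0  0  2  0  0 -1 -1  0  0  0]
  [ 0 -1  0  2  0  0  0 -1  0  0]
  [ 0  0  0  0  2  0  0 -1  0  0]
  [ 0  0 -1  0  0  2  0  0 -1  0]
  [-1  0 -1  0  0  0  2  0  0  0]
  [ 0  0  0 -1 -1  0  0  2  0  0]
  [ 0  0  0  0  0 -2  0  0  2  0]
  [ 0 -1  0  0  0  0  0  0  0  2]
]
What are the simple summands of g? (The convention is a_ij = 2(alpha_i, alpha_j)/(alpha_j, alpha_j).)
The diagram associated to this matrix has two connected components: the simple roots {alpha_2, alpha_4, alpha_5, alpha_8, alpha_10} form a chain of 5 nodes with a double edge at one end; the terminal node there is the unique short simple root (B_5), and {alpha_1, alpha_3, alpha_6, alpha_7, alpha_9} form a chain of 5 nodes with a double edge at one end; the terminal node there is the unique long simple root (C_5). A semisimple Lie algebra decomposes uniquely as the direct sum of simple ideals, one per connected component of its Dynkin diagram, so g ≅ B_5 ⊕ C_5 (dimension 55 + 55 = 110).

B_5 + C_5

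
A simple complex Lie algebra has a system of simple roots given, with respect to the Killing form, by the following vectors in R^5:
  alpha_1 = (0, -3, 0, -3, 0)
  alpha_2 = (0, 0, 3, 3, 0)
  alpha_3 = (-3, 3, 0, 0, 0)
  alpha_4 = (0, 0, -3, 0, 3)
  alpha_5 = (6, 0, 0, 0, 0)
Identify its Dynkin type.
type C_5

Compute the Cartan integers a_ij = 2(alpha_i, alpha_j)/(alpha_j, alpha_j); the resulting 5x5 Cartan matrix is
[[2, -1, -1, 0, 0], [-1, 2, 0, -1, 0], [-1, 0, 2, 0, -1], [0, -1, 0, 2, 0], [0, 0, -2, 0, 2]].
The roots have two lengths (squared-length ratio 2:1); the short ones are alpha_{1,2,3,4}. The associated Dynkin diagram is a chain of 5 nodes with a double edge at one end; the terminal node there is the unique long simple root (C_5), so the type is C_5 (the algebra sp(10)).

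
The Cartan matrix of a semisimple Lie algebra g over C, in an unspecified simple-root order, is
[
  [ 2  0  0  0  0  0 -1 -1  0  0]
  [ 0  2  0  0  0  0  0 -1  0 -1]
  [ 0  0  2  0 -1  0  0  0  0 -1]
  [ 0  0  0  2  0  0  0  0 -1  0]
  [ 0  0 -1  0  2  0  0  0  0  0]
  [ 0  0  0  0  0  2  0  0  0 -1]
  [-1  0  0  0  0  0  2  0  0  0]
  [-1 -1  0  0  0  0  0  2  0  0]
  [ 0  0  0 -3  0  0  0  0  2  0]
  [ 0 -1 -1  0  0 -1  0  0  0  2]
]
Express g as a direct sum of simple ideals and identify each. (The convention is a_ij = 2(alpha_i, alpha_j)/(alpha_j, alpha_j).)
type E_8 ⊕ type G_2

The diagram associated to this matrix has two connected components: the simple roots {alpha_1, alpha_2, alpha_3, alpha_5, alpha_6, alpha_7, alpha_8, alpha_10} form a chain of 7 nodes with one extra node attached to the third node from one end (E_8), and {alpha_4, alpha_9} form two nodes joined by a triple edge (G_2). A semisimple Lie algebra decomposes uniquely as the direct sum of simple ideals, one per connected component of its Dynkin diagram, so g ≅ E_8 ⊕ G_2 (dimension 248 + 14 = 262).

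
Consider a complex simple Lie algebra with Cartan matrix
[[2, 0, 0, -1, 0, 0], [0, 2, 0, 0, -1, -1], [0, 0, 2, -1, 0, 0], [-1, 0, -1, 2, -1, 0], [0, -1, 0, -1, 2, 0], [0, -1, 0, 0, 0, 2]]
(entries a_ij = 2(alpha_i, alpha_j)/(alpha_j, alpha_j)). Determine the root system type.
type D_6

The matrix has rank 6 with 2's on the diagonal. Reading the off-diagonal entries as Dynkin edges (a single edge where a_ij = a_ji = -1; a double or triple edge where a_ij * a_ji = 2 or 3), the diagram is a chain of 4 nodes with a fork of two nodes at one end (D_6). One simple-root ordering that puts it in standard form is (alpha_6, alpha_2, alpha_5, alpha_4, alpha_3, alpha_1). So the algebra is type D_6, i.e. so(12).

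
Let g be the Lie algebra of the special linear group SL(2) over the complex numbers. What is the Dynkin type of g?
type A_1

This is sl(2), which has dimension 2^2 - 1 = 3 and rank 2 - 1 = 1 (a Cartan subalgebra is the diagonal traceless matrices). In the classification of classical Lie algebras, the special linear algebra sl(n+1) has type A_n; here n = 1, so the Dynkin diagram is a chain of 1 nodes with single edges (A_1). Hence the type is A_1.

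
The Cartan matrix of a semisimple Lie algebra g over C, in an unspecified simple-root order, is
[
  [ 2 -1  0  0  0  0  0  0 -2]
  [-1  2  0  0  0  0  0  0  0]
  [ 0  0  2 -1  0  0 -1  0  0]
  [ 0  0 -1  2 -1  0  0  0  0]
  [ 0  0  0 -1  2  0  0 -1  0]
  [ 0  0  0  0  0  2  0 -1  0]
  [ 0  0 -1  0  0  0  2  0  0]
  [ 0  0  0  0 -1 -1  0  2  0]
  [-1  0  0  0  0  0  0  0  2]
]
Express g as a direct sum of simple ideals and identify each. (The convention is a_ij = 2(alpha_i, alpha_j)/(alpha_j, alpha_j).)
The diagram associated to this matrix has two connected components: the simple roots {alpha_3, alpha_4, alpha_5, alpha_6, alpha_7, alpha_8} form a chain of 6 nodes with single edges (A_6), and {alpha_1, alpha_2, alpha_9} form a chain of 3 nodes with a double edge at one end; the terminal node there is the unique short simple root (B_3). A semisimple Lie algebra decomposes uniquely as the direct sum of simple ideals, one per connected component of its Dynkin diagram, so g ≅ A_6 ⊕ B_3 (dimension 48 + 21 = 69).

A_6 (sl(7)) + B_3 (so(7))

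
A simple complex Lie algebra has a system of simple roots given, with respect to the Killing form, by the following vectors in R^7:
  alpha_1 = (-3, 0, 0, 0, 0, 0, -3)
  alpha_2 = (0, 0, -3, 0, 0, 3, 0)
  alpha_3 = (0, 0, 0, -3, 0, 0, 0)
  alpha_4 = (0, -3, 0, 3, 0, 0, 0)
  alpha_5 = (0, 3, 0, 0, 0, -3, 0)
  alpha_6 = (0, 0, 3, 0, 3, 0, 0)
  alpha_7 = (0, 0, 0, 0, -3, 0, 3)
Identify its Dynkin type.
B7

Compute the Cartan integers a_ij = 2(alpha_i, alpha_j)/(alpha_j, alpha_j); the resulting 7x7 Cartan matrix is
[[2, 0, 0, 0, 0, 0, -1], [0, 2, 0, 0, -1, -1, 0], [0, 0, 2, -1, 0, 0, 0], [0, 0, -2, 2, -1, 0, 0], [0, -1, 0, -1, 2, 0, 0], [0, -1, 0, 0, 0, 2, -1], [-1, 0, 0, 0, 0, -1, 2]].
The roots have two lengths (squared-length ratio 2:1); the short ones are alpha_{3}. The associated Dynkin diagram is a chain of 7 nodes with a double edge at one end; the terminal node there is the unique short simple root (B_7), so the type is B_7 (the algebra so(15)).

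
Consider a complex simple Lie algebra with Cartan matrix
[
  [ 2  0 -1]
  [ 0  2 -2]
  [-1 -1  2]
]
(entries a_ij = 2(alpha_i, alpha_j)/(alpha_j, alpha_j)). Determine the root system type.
The matrix has rank 3 with 2's on the diagonal. Reading the off-diagonal entries as Dynkin edges (a single edge where a_ij = a_ji = -1; a double or triple edge where a_ij * a_ji = 2 or 3), the diagram is a chain of 3 nodes with a double edge at one end; the terminal node there is the unique long simple root (C_3). One simple-root ordering that puts it in standard form is (alpha_1, alpha_3, alpha_2). So the algebra is type C_3, i.e. sp(6).

C3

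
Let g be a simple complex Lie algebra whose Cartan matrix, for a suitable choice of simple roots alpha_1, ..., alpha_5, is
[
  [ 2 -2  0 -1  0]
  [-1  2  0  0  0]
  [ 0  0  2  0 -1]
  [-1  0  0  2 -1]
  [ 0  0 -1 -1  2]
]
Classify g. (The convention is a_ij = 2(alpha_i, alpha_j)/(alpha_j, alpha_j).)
The matrix has rank 5 with 2's on the diagonal. Reading the off-diagonal entries as Dynkin edges (a single edge where a_ij = a_ji = -1; a double or triple edge where a_ij * a_ji = 2 or 3), the diagram is a chain of 5 nodes with a double edge at one end; the terminal node there is the unique short simple root (B_5). One simple-root ordering that puts it in standard form is (alpha_3, alpha_5, alpha_4, alpha_1, alpha_2). So the algebra is type B_5, i.e. so(11).

B5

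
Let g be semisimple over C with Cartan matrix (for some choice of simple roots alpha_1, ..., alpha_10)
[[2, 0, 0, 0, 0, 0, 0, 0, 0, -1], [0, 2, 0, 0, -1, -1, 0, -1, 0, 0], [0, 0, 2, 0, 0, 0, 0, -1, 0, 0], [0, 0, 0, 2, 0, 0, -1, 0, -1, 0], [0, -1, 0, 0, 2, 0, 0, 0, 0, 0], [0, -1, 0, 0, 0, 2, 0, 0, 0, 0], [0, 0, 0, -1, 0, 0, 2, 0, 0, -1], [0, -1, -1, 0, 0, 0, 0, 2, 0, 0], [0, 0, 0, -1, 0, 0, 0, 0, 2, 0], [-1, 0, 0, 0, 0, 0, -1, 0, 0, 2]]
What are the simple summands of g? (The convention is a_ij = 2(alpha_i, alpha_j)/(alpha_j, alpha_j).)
A_5 + D_5

The diagram associated to this matrix has two connected components: the simple roots {alpha_1, alpha_4, alpha_7, alpha_9, alpha_10} form a chain of 5 nodes with single edges (A_5), and {alpha_2, alpha_3, alpha_5, alpha_6, alpha_8} form a chain of 3 nodes with a fork of two nodes at one end (D_5). A semisimple Lie algebra decomposes uniquely as the direct sum of simple ideals, one per connected component of its Dynkin diagram, so g ≅ A_5 ⊕ D_5 (dimension 35 + 45 = 80).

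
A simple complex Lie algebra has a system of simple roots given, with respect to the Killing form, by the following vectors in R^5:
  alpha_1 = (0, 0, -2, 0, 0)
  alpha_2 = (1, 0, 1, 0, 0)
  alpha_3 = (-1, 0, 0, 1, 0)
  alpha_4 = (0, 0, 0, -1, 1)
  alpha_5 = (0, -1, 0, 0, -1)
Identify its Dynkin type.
C_5 (sp(10))

Compute the Cartan integers a_ij = 2(alpha_i, alpha_j)/(alpha_j, alpha_j); the resulting 5x5 Cartan matrix is
[[2, -2, 0, 0, 0], [-1, 2, -1, 0, 0], [0, -1, 2, -1, 0], [0, 0, -1, 2, -1], [0, 0, 0, -1, 2]].
The roots have two lengths (squared-length ratio 2:1); the short ones are alpha_{2,3,4,5}. The associated Dynkin diagram is a chain of 5 nodes with a double edge at one end; the terminal node there is the unique long simple root (C_5), so the type is C_5 (the algebra sp(10)).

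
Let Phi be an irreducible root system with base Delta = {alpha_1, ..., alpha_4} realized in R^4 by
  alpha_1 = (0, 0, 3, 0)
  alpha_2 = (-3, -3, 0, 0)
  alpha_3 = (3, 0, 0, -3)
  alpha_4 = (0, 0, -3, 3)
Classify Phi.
Compute the Cartan integers a_ij = 2(alpha_i, alpha_j)/(alpha_j, alpha_j); the resulting 4x4 Cartan matrix is
[[2, 0, 0, -1], [0, 2, -1, 0], [0, -1, 2, -1], [-2, 0, -1, 2]].
The roots have two lengths (squared-length ratio 2:1); the short ones are alpha_{1}. The associated Dynkin diagram is a chain of 4 nodes with a double edge at one end; the terminal node there is the unique short simple root (B_4), so the type is B_4 (the algebra so(9)).

type B_4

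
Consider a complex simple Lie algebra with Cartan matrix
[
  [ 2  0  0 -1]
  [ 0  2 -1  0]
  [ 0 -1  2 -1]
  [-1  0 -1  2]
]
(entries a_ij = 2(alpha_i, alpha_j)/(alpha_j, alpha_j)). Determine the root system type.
A_4

The matrix has rank 4 with 2's on the diagonal. Reading the off-diagonal entries as Dynkin edges (a single edge where a_ij = a_ji = -1; a double or triple edge where a_ij * a_ji = 2 or 3), the diagram is a chain of 4 nodes with single edges (A_4). One simple-root ordering that puts it in standard form is (alpha_1, alpha_4, alpha_3, alpha_2). So the algebra is type A_4, i.e. sl(5).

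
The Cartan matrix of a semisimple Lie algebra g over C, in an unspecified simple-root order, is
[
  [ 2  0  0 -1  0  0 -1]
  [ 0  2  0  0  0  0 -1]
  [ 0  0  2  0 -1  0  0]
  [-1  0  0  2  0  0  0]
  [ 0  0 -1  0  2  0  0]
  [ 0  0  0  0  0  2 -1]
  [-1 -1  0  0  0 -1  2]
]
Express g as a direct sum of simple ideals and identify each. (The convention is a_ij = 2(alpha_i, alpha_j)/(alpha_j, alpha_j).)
A_2 (sl(3)) + D_5 (so(10))

The diagram associated to this matrix has two connected components: the simple roots {alpha_3, alpha_5} form a chain of 2 nodes with single edges (A_2), and {alpha_1, alpha_2, alpha_4, alpha_6, alpha_7} form a chain of 3 nodes with a fork of two nodes at one end (D_5). A semisimple Lie algebra decomposes uniquely as the direct sum of simple ideals, one per connected component of its Dynkin diagram, so g ≅ A_2 ⊕ D_5 (dimension 8 + 45 = 53).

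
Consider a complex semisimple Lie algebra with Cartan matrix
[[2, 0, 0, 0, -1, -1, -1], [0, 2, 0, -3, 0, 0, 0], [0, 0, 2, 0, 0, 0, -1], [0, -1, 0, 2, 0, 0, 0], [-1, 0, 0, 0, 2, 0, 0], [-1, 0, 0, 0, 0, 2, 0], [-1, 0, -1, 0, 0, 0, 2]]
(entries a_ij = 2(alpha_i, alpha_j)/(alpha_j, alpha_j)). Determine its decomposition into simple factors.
D_5 (so(10)) ⊕ G_2

The diagram associated to this matrix has two connected components: the simple roots {alpha_1, alpha_3, alpha_5, alpha_6, alpha_7} form a chain of 3 nodes with a fork of two nodes at one end (D_5), and {alpha_2, alpha_4} form two nodes joined by a triple edge (G_2). A semisimple Lie algebra decomposes uniquely as the direct sum of simple ideals, one per connected component of its Dynkin diagram, so g ≅ D_5 ⊕ G_2 (dimension 45 + 14 = 59).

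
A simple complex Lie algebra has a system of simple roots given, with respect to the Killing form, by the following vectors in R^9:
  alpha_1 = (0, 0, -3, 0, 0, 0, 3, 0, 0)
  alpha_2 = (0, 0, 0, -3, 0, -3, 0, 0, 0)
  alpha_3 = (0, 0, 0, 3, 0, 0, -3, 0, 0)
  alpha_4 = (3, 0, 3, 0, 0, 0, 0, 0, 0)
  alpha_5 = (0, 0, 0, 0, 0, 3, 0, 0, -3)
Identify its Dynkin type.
A5

Compute the Cartan integers a_ij = 2(alpha_i, alpha_j)/(alpha_j, alpha_j); the resulting 5x5 Cartan matrix is
[[2, 0, -1, -1, 0], [0, 2, -1, 0, -1], [-1, -1, 2, 0, 0], [-1, 0, 0, 2, 0], [0, -1, 0, 0, 2]].
All simple roots have the same length, so the diagram is simply laced. The associated Dynkin diagram is a chain of 5 nodes with single edges (A_5), so the type is A_5 (the algebra sl(6)).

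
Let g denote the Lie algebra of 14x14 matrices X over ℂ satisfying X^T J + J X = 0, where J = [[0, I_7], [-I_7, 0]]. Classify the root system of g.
C7

This is sp(14), which has dimension 14(14+1)/2 = 105 and rank 14/2 = 7. In the classification of classical Lie algebras, the symplectic algebra sp(2n) has type C_n; here n = 7, so the Dynkin diagram is a chain of 7 nodes with a double edge at one end; the terminal node there is the unique long simple root (C_7). Hence the type is C_7.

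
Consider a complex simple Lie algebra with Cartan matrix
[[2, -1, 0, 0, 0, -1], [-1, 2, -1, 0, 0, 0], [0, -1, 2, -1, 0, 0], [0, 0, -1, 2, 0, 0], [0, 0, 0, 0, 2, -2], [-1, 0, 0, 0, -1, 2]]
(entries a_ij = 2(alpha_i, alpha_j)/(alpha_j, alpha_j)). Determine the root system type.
C_6 (sp(12))

The matrix has rank 6 with 2's on the diagonal. Reading the off-diagonal entries as Dynkin edges (a single edge where a_ij = a_ji = -1; a double or triple edge where a_ij * a_ji = 2 or 3), the diagram is a chain of 6 nodes with a double edge at one end; the terminal node there is the unique long simple root (C_6). One simple-root ordering that puts it in standard form is (alpha_4, alpha_3, alpha_2, alpha_1, alpha_6, alpha_5). So the algebra is type C_6, i.e. sp(12).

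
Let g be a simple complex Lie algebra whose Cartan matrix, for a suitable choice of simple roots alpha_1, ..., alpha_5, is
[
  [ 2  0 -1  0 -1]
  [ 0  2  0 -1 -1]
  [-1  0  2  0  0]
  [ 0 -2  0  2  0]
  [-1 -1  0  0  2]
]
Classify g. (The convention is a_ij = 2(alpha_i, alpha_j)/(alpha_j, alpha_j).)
The matrix has rank 5 with 2's on the diagonal. Reading the off-diagonal entries as Dynkin edges (a single edge where a_ij = a_ji = -1; a double or triple edge where a_ij * a_ji = 2 or 3), the diagram is a chain of 5 nodes with a double edge at one end; the terminal node there is the unique long simple root (C_5). One simple-root ordering that puts it in standard form is (alpha_3, alpha_1, alpha_5, alpha_2, alpha_4). So the algebra is type C_5, i.e. sp(10).

type C_5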